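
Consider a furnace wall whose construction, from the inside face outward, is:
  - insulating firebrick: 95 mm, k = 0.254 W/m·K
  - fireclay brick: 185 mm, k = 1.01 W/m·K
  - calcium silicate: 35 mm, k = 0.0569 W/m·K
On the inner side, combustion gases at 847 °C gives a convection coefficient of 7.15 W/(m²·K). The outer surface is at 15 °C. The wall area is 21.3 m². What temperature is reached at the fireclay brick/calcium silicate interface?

T ≈ 405 °C

Model the wall as resistances in series:
R_inner film = 1/(h_i·A) = 1/(7.15×21.3) = 0.006566 K/W
R_insulating firebrick = L/(kA) = 0.095/(0.254×21.3) = 0.01756 K/W
R_fireclay brick = L/(kA) = 0.185/(1.01×21.3) = 0.008599 K/W
R_calcium silicate = L/(kA) = 0.035/(0.0569×21.3) = 0.02888 K/W
R_total = 0.0616 K/W;  Q = ΔT/R_total = 832/0.0616 = 13510 W
T_interface = T_inner − Q·ΣR(inner→interface) = 847 − 13500×0.03273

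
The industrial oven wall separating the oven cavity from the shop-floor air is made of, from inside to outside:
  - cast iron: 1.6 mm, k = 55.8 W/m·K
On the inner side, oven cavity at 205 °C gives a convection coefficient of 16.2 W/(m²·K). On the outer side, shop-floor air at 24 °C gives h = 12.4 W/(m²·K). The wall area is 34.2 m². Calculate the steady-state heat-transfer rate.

Thermal resistances in series:
R_inner film = 1/(h_i·A) = 1/(16.2×34.2) = 0.001805 K/W
R_cast iron = L/(kA) = 0.0016/(55.8×34.2) = 8.384×10^-7 K/W
R_outer film = 1/(h_o·A) = 1/(12.4×34.2) = 0.002358 K/W
R_total = 0.004164 K/W
Q = ΔT / R_total = 181 / 0.004164

Q ≈ 43500 W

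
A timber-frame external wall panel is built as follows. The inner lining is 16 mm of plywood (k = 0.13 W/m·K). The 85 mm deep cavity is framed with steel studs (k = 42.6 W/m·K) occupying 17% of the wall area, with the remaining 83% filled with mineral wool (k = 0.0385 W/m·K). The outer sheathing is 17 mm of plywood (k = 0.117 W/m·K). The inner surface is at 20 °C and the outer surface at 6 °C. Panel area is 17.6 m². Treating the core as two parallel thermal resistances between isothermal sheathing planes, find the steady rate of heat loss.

Sheathing layers in series; stud and cavity paths in parallel between them.
R_inner = 0.016/(0.13×17.6) = 0.006993 K/W
R_stud  = 0.085/(42.6×0.17×17.6) = 6.669×10^-4 K/W
R_cav   = 0.085/(0.0385×0.83×17.6) = 0.1511 K/W
1/R_core = 1/R_stud + 1/R_cav → R_core = 6.64×10^-4 K/W
R_outer = 0.017/(0.117×17.6) = 0.008256 K/W
R_total = 0.01591 K/W
Q = ΔT/R_total = 14/0.01591

Q ≈ 880 W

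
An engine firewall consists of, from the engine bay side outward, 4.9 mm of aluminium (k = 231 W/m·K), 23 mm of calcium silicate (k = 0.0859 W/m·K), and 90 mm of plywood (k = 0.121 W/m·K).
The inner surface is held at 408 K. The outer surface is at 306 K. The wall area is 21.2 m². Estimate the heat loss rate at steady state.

Q ≈ 2140 W

Thermal resistances in series:
R_aluminium = L/(kA) = 0.0049/(231×21.2) = 1.001×10^-6 K/W
R_calcium silicate = L/(kA) = 0.023/(0.0859×21.2) = 0.01263 K/W
R_plywood = L/(kA) = 0.09/(0.121×21.2) = 0.03508 K/W
R_total = 0.04772 K/W
Q = ΔT / R_total = 102 / 0.04772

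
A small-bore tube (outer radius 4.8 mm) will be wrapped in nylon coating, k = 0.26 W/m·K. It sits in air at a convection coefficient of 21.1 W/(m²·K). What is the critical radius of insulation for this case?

For a cylinder r_cr = k/h = 0.26/21.1
r_cr = 12.3 mm; since the bare radius (4.8 mm) is below r_cr, adding a thin layer of insulation will *increase* heat loss.

r_cr ≈ 12.3 mm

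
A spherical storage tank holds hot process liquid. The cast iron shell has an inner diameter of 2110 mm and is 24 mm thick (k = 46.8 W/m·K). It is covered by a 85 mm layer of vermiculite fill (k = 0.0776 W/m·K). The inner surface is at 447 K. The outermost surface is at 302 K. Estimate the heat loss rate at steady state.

Radial (spherical) resistances in series:
R_cast iron shell = (1/1.055 − 1/1.079)/(4π×46.8) = 3.585×10^-5 K/W
R_vermiculite fill = (1/1.079 − 1/1.164)/(4π×0.0776) = 0.0694 K/W
R_total = 0.06944 K/W
Q = ΔT/R_total = 145/0.06944

Q ≈ 2090 W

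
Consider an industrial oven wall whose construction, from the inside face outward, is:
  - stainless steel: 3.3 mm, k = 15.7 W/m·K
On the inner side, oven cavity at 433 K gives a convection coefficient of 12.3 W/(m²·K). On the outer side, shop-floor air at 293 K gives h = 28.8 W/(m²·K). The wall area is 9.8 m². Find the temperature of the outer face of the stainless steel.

T ≈ 335 K

Using the resistance-network approach (series):
R_inner film = 1/(h_i·A) = 1/(12.3×9.8) = 0.008296 K/W
R_stainless steel = L/(kA) = 0.0033/(15.7×9.8) = 2.145×10^-5 K/W
R_outer film = 1/(h_o·A) = 1/(28.8×9.8) = 0.003543 K/W
R_total = 0.01186 K/W;  Q = ΔT/R_total = 140/0.01186 = 11800 W
T_interface = T_inner − Q·ΣR(inner→interface) = 433 − 11800×0.008317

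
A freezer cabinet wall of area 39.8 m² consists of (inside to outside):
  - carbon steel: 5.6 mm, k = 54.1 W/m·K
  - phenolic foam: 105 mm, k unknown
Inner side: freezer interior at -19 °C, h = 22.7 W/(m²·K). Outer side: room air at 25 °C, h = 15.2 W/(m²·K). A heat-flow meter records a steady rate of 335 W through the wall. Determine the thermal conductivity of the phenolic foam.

Series thermal resistances:
R_inner film = 1/(h_i·A) = 1/(22.7×39.8) = 0.001107 K/W
R_carbon steel = L/(kA) = 0.0056/(54.1×39.8) = 2.601×10^-6 K/W
R_outer film = 1/(h_o·A) = 1/(15.2×39.8) = 0.001653 K/W
Sum of known resistances R_other = 0.002762 K/W
Total R = ΔT/Q = 44/335 = 0.1313 K/W
R_phenolic foam = R_total − R_other = 0.1286 K/W
k = L/(R·A) = 0.105/(0.1286×39.8)

k ≈ 0.0205 W/(m·K)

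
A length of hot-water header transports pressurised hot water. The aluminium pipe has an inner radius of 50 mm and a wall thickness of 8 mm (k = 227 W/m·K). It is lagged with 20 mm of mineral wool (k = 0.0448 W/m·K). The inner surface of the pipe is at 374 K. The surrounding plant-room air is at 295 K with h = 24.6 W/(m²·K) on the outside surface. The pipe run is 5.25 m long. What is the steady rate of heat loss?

For a radial system each layer contributes R = ln(r_out/r_in)/(2πkL); films add R = 1/(hA).
R_aluminium pipe wall = ln(58/50)/(2π×227×5.25) = 1.982×10^-5 K/W
R_mineral wool = ln(78/58)/(2π×0.0448×5.25) = 0.2005 K/W
R_outer film = 1/(h_o·2πr_oL) = 1/(24.6×2π×0.078×5.25) = 0.0158 K/W
R_total = 0.2163 K/W
Q = ΔT/R_total = 79/0.2163

Q ≈ 365 W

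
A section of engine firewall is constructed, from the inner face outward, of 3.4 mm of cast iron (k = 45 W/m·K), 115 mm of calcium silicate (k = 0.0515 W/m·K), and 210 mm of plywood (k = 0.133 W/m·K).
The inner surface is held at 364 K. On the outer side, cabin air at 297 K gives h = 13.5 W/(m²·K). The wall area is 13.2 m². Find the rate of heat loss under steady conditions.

Thermal resistances in series:
R_cast iron = L/(kA) = 0.0034/(45×13.2) = 5.724×10^-6 K/W
R_calcium silicate = L/(kA) = 0.115/(0.0515×13.2) = 0.1692 K/W
R_plywood = L/(kA) = 0.21/(0.133×13.2) = 0.1196 K/W
R_outer film = 1/(h_o·A) = 1/(13.5×13.2) = 0.005612 K/W
R_total = 0.2944 K/W
Q = ΔT / R_total = 67 / 0.2944

Q ≈ 228 W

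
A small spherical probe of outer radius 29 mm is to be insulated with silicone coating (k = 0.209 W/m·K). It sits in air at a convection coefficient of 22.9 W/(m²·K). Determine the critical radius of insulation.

For a sphere r_cr = 2k/h = 2×0.209/22.9
r_cr = 18.3 mm; since the bare radius (29 mm) is above r_cr, any added insulation will reduce heat loss.

r_cr ≈ 18.3 mm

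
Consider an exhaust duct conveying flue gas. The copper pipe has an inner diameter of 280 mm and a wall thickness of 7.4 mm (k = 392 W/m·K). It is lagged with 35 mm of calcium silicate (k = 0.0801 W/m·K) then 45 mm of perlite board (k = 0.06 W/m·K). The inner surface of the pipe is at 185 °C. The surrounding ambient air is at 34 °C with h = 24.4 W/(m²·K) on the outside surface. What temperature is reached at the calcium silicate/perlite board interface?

T ≈ 123 °C

Per-layer cylindrical resistances, series-summed:
R_copper pipe wall = ln(147.4/140)/(2π×392×1) = 2.091×10^-5 K/W
R_calcium silicate = ln(182.4/147.4)/(2π×0.0801×1) = 0.4233 K/W
R_perlite board = ln(227.4/182.4)/(2π×0.06×1) = 0.5849 K/W
R_outer film = 1/(h_o·2πr_oL) = 1/(24.4×2π×0.2274×1) = 0.02868 K/W
R_total = 1.037 K/W
Q = ΔT/R_total = 151/1.037
Q = 146 W/m
T_interface = T_inner − Q·ΣR(inner→interface) = 185 − 146×0.4233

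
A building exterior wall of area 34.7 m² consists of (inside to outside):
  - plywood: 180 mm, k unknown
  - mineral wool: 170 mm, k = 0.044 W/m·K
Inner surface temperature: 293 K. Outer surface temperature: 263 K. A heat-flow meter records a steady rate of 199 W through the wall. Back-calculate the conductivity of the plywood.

k ≈ 0.132 W/(m·K)

Treating each layer as a thermal resistance in series:
R_mineral wool = L/(kA) = 0.17/(0.044×34.7) = 0.1113 K/W
Sum of known resistances R_other = 0.1113 K/W
Total R = ΔT/Q = 30/199 = 0.1508 K/W
R_plywood = R_total − R_other = 0.03941 K/W
k = L/(R·A) = 0.18/(0.03941×34.7)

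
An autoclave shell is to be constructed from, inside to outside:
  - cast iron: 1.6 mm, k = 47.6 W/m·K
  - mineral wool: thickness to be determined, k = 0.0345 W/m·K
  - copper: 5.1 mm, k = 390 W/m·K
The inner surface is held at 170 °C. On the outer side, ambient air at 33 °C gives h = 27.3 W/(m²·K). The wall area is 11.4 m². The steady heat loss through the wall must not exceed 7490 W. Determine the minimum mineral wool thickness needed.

L ≈ 5.93 mm

Model the wall as resistances in series:
R_cast iron = L/(kA) = 0.0016/(47.6×11.4) = 2.949×10^-6 K/W
R_copper = L/(kA) = 0.0051/(390×11.4) = 1.147×10^-6 K/W
R_outer film = 1/(h_o·A) = 1/(27.3×11.4) = 0.003213 K/W
Sum of the known resistances R_other = 0.003217 K/W
Required total resistance R_tot = ΔT/Q_allow = 137/7490 = 0.01829 K/W
R_mineral wool = R_tot − R_other = 0.01507 K/W
L = R·k·A = 0.01507×0.0345×11.4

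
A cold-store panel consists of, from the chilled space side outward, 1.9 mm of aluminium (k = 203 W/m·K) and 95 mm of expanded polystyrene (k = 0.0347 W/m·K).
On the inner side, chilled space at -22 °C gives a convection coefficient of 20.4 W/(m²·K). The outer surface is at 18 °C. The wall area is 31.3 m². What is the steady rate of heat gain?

Model the wall as resistances in series:
R_inner film = 1/(h_i·A) = 1/(20.4×31.3) = 0.001566 K/W
R_aluminium = L/(kA) = 0.0019/(203×31.3) = 2.99×10^-7 K/W
R_expanded polystyrene = L/(kA) = 0.095/(0.0347×31.3) = 0.08747 K/W
R_total = 0.08903 K/W
Q = ΔT / R_total = 40 / 0.08903

Q ≈ 449 W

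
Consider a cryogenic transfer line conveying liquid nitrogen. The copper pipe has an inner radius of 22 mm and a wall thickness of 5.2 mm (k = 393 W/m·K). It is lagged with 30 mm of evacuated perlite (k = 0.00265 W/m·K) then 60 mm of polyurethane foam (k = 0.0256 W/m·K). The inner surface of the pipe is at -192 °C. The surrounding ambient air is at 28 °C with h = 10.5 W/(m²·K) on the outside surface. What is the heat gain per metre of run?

q′ ≈ 4.47 W/m

Treating each annulus and film as a series resistance:
R_copper pipe wall = ln(27.2/22)/(2π×393×1) = 8.593×10^-5 K/W
R_evacuated perlite = ln(57.2/27.2)/(2π×0.00265×1) = 44.64 K/W
R_polyurethane foam = ln(117.2/57.2)/(2π×0.0256×1) = 4.46 K/W
R_outer film = 1/(h_o·2πr_oL) = 1/(10.5×2π×0.1172×1) = 0.1293 K/W
R_total = 49.23 K/W
Q = ΔT/R_total = 220/49.23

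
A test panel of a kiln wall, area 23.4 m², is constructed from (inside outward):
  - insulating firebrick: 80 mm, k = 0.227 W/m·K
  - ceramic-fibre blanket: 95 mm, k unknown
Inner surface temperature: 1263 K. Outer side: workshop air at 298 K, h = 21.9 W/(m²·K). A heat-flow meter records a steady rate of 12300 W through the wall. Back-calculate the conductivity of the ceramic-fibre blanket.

Treating each layer as a thermal resistance in series:
R_insulating firebrick = L/(kA) = 0.08/(0.227×23.4) = 0.01506 K/W
R_outer film = 1/(h_o·A) = 1/(21.9×23.4) = 0.001951 K/W
Sum of known resistances R_other = 0.01701 K/W
Total R = ΔT/Q = 965/12300 = 0.07846 K/W
R_ceramic-fibre blanket = R_total − R_other = 0.06144 K/W
k = L/(R·A) = 0.095/(0.06144×23.4)

k ≈ 0.0661 W/(m·K)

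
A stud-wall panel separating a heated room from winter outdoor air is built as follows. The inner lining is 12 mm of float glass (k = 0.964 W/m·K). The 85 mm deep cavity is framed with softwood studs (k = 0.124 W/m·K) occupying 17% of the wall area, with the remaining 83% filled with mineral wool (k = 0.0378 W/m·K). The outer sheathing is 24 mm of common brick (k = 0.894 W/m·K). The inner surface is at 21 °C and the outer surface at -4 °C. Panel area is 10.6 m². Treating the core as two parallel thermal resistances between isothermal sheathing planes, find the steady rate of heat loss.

Sheathing layers in series; stud and cavity paths in parallel between them.
R_inner = 0.012/(0.964×10.6) = 0.001174 K/W
R_stud  = 0.085/(0.124×0.17×10.6) = 0.3804 K/W
R_cav   = 0.085/(0.0378×0.83×10.6) = 0.2556 K/W
1/R_core = 1/R_stud + 1/R_cav → R_core = 0.1529 K/W
R_outer = 0.024/(0.894×10.6) = 0.002533 K/W
R_total = 0.1566 K/W
Q = ΔT/R_total = 25/0.1566

Q ≈ 160 W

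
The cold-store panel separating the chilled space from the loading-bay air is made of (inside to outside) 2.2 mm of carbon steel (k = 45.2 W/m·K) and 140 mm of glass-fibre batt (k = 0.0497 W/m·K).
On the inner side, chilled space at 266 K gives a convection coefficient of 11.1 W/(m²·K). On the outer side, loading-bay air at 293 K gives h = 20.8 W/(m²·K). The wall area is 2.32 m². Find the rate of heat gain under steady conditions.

Using the resistance-network approach (series):
R_inner film = 1/(h_i·A) = 1/(11.1×2.32) = 0.03883 K/W
R_carbon steel = L/(kA) = 0.0022/(45.2×2.32) = 2.098×10^-5 K/W
R_glass-fibre batt = L/(kA) = 0.14/(0.0497×2.32) = 1.214 K/W
R_outer film = 1/(h_o·A) = 1/(20.8×2.32) = 0.02072 K/W
R_total = 1.274 K/W
Q = ΔT / R_total = 27 / 1.274

Q ≈ 21.2 W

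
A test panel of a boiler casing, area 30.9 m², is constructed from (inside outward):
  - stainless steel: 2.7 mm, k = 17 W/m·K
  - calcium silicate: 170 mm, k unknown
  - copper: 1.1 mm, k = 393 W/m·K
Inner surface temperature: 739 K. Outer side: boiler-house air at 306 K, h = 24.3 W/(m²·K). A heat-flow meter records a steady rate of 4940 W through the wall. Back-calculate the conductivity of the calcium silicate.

Treating each layer as a thermal resistance in series:
R_stainless steel = L/(kA) = 0.0027/(17×30.9) = 5.14×10^-6 K/W
R_copper = L/(kA) = 0.0011/(393×30.9) = 9.058×10^-8 K/W
R_outer film = 1/(h_o·A) = 1/(24.3×30.9) = 0.001332 K/W
Sum of known resistances R_other = 0.001337 K/W
Total R = ΔT/Q = 433/4940 = 0.08765 K/W
R_calcium silicate = R_total − R_other = 0.08631 K/W
k = L/(R·A) = 0.17/(0.08631×30.9)

k ≈ 0.0637 W/(m·K)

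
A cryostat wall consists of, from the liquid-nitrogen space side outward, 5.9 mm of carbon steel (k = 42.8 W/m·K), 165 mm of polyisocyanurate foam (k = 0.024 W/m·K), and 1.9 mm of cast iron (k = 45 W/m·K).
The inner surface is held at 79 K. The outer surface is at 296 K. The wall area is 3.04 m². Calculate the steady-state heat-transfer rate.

Q ≈ 96 W

Model the wall as resistances in series:
R_carbon steel = L/(kA) = 0.0059/(42.8×3.04) = 4.535×10^-5 K/W
R_polyisocyanurate foam = L/(kA) = 0.165/(0.024×3.04) = 2.262 K/W
R_cast iron = L/(kA) = 0.0019/(45×3.04) = 1.389×10^-5 K/W
R_total = 2.262 K/W
Q = ΔT / R_total = 217 / 2.262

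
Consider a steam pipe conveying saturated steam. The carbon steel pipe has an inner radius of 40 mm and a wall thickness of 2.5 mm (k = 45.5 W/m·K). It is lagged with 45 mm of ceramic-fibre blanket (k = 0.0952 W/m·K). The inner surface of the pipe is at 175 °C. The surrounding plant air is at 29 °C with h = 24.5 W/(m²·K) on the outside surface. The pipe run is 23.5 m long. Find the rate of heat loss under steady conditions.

Q ≈ 2680 W

Treating each annulus and film as a series resistance:
R_carbon steel pipe wall = ln(42.5/40)/(2π×45.5×23.5) = 9.024×10^-6 K/W
R_ceramic-fibre blanket = ln(87.5/42.5)/(2π×0.0952×23.5) = 0.05137 K/W
R_outer film = 1/(h_o·2πr_oL) = 1/(24.5×2π×0.0875×23.5) = 0.003159 K/W
R_total = 0.05454 K/W
Q = ΔT/R_total = 146/0.05454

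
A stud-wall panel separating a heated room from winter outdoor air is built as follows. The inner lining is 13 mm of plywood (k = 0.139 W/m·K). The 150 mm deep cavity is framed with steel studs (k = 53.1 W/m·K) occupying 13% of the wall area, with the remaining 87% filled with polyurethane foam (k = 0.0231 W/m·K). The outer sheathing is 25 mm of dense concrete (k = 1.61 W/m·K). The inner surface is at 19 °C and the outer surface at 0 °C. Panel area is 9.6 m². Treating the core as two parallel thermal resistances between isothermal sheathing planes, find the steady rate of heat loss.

Sheathing layers in series; stud and cavity paths in parallel between them.
R_inner = 0.013/(0.139×9.6) = 0.009742 K/W
R_stud  = 0.15/(53.1×0.13×9.6) = 0.002264 K/W
R_cav   = 0.15/(0.0231×0.87×9.6) = 0.7775 K/W
1/R_core = 1/R_stud + 1/R_cav → R_core = 0.002257 K/W
R_outer = 0.025/(1.61×9.6) = 0.001617 K/W
R_total = 0.01362 K/W
Q = ΔT/R_total = 19/0.01362

Q ≈ 1400 W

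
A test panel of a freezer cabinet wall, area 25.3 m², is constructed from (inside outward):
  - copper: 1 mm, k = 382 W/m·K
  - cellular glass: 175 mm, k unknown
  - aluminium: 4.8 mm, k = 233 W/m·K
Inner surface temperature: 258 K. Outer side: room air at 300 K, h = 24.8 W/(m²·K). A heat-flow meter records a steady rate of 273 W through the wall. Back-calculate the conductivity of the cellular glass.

Series thermal resistances:
R_copper = L/(kA) = 0.001/(382×25.3) = 1.035×10^-7 K/W
R_aluminium = L/(kA) = 0.0048/(233×25.3) = 8.143×10^-7 K/W
R_outer film = 1/(h_o·A) = 1/(24.8×25.3) = 0.001594 K/W
Sum of known resistances R_other = 0.001595 K/W
Total R = ΔT/Q = 42/273 = 0.1538 K/W
R_cellular glass = R_total − R_other = 0.1523 K/W
k = L/(R·A) = 0.175/(0.1523×25.3)

k ≈ 0.0454 W/(m·K)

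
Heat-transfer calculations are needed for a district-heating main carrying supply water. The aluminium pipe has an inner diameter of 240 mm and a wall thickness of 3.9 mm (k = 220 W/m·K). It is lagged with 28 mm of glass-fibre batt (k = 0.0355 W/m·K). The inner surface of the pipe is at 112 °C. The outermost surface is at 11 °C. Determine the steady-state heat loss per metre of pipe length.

Treating each annulus and film as a series resistance:
R_aluminium pipe wall = ln(123.9/120)/(2π×220×1) = 2.314×10^-5 K/W
R_glass-fibre batt = ln(151.9/123.9)/(2π×0.0355×1) = 0.9134 K/W
R_total = 0.9135 K/W
Q = ΔT/R_total = 101/0.9135

q′ ≈ 111 W/m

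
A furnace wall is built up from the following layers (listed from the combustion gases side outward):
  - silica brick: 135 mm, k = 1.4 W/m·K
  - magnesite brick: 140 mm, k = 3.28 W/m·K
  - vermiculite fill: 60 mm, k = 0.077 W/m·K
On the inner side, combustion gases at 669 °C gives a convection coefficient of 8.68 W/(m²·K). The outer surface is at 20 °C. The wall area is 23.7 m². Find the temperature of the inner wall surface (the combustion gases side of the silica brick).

Thermal resistances in series:
R_inner film = 1/(h_i·A) = 1/(8.68×23.7) = 0.004861 K/W
R_silica brick = L/(kA) = 0.135/(1.4×23.7) = 0.004069 K/W
R_magnesite brick = L/(kA) = 0.14/(3.28×23.7) = 0.001801 K/W
R_vermiculite fill = L/(kA) = 0.06/(0.077×23.7) = 0.03288 K/W
R_total = 0.04361 K/W;  Q = ΔT/R_total = 649/0.04361 = 14880 W
T_interface = T_inner − Q·ΣR(inner→interface) = 669 − 14900×0.004861

T ≈ 597 °C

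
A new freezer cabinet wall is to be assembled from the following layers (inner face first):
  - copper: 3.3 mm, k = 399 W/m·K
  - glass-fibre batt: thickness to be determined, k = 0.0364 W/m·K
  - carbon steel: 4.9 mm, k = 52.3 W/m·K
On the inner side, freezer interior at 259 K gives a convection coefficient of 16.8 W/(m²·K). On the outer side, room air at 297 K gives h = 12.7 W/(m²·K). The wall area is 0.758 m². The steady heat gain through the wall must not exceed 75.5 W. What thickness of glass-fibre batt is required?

Thermal resistances in series:
R_inner film = 1/(h_i·A) = 1/(16.8×0.758) = 0.07853 K/W
R_copper = L/(kA) = 0.0033/(399×0.758) = 1.091×10^-5 K/W
R_carbon steel = L/(kA) = 0.0049/(52.3×0.758) = 1.236×10^-4 K/W
R_outer film = 1/(h_o·A) = 1/(12.7×0.758) = 0.1039 K/W
Sum of the known resistances R_other = 0.1825 K/W
Required total resistance R_tot = ΔT/Q_allow = 38/75.5 = 0.5033 K/W
R_glass-fibre batt = R_tot − R_other = 0.3208 K/W
L = R·k·A = 0.3208×0.0364×0.758

L ≈ 8.85 mm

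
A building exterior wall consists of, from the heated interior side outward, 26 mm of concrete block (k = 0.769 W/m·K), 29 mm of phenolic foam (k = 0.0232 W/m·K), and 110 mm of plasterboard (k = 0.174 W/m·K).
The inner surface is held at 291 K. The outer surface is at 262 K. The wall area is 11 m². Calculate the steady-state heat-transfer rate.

Q ≈ 166 W

Using the resistance-network approach (series):
R_concrete block = L/(kA) = 0.026/(0.769×11) = 0.003074 K/W
R_phenolic foam = L/(kA) = 0.029/(0.0232×11) = 0.1136 K/W
R_plasterboard = L/(kA) = 0.11/(0.174×11) = 0.05747 K/W
R_total = 0.1742 K/W
Q = ΔT / R_total = 29 / 0.1742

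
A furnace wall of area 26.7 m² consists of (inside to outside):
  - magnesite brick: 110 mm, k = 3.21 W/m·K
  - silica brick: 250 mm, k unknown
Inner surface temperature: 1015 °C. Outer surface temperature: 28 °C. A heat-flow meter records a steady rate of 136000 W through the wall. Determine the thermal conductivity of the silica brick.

k ≈ 1.57 W/(m·K)

Thermal resistances in series:
R_magnesite brick = L/(kA) = 0.11/(3.21×26.7) = 0.001283 K/W
Sum of known resistances R_other = 0.001283 K/W
Total R = ΔT/Q = 987/136000 = 0.007257 K/W
R_silica brick = R_total − R_other = 0.005974 K/W
k = L/(R·A) = 0.25/(0.005974×26.7)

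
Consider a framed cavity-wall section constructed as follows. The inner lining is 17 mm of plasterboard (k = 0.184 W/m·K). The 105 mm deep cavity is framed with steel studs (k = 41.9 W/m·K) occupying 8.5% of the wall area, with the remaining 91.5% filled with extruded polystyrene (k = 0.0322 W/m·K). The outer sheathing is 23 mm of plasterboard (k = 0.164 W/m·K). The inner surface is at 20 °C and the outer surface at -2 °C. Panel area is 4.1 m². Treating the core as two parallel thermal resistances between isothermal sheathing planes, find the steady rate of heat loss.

Sheathing layers in series; stud and cavity paths in parallel between them.
R_inner = 0.017/(0.184×4.1) = 0.02253 K/W
R_stud  = 0.105/(41.9×0.085×4.1) = 0.007191 K/W
R_cav   = 0.105/(0.0322×0.915×4.1) = 0.8692 K/W
1/R_core = 1/R_stud + 1/R_cav → R_core = 0.007132 K/W
R_outer = 0.023/(0.164×4.1) = 0.03421 K/W
R_total = 0.06387 K/W
Q = ΔT/R_total = 22/0.06387

Q ≈ 344 W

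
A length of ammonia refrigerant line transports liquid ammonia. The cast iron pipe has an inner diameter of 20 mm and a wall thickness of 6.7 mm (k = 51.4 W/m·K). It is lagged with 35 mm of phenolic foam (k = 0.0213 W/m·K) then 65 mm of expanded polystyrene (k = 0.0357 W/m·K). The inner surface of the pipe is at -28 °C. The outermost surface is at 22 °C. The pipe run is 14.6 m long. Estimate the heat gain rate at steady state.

Cylindrical conduction, so R = ln(r₂/r₁)/(2πkL) per layer, in series:
R_cast iron pipe wall = ln(16.7/10)/(2π×51.4×14.6) = 1.088×10^-4 K/W
R_phenolic foam = ln(51.7/16.7)/(2π×0.0213×14.6) = 0.5783 K/W
R_expanded polystyrene = ln(116.7/51.7)/(2π×0.0357×14.6) = 0.2486 K/W
R_total = 0.8271 K/W
Q = ΔT/R_total = 50/0.8271

Q ≈ 60.5 W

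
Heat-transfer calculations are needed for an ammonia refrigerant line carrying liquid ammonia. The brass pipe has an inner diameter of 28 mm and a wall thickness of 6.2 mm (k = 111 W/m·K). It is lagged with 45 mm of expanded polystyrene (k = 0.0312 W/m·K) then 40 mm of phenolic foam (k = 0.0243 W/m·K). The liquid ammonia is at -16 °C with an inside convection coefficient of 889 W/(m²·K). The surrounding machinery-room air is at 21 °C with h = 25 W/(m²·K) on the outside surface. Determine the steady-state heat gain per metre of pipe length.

q′ ≈ 4.03 W/m

Treating each annulus and film as a series resistance:
R_inner film = 1/(h_i·2πr₁L) = 1/(889×2π×0.014×1) = 0.01279 K/W
R_brass pipe wall = ln(20.2/14)/(2π×111×1) = 5.257×10^-4 K/W
R_expanded polystyrene = ln(65.2/20.2)/(2π×0.0312×1) = 5.977 K/W
R_phenolic foam = ln(105.2/65.2)/(2π×0.0243×1) = 3.133 K/W
R_outer film = 1/(h_o·2πr_oL) = 1/(25×2π×0.1052×1) = 0.06052 K/W
R_total = 9.185 K/W
Q = ΔT/R_total = 37/9.185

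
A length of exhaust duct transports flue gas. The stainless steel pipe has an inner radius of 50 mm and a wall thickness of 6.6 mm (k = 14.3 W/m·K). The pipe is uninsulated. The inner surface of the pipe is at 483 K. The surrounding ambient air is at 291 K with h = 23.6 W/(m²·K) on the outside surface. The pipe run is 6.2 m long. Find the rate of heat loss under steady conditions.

Q ≈ 9880 W

For a radial system each layer contributes R = ln(r_out/r_in)/(2πkL); films add R = 1/(hA).
R_stainless steel pipe wall = ln(56.6/50)/(2π×14.3×6.2) = 2.226×10^-4 K/W
R_outer film = 1/(h_o·2πr_oL) = 1/(23.6×2π×0.0566×6.2) = 0.01922 K/W
R_total = 0.01944 K/W
Q = ΔT/R_total = 192/0.01944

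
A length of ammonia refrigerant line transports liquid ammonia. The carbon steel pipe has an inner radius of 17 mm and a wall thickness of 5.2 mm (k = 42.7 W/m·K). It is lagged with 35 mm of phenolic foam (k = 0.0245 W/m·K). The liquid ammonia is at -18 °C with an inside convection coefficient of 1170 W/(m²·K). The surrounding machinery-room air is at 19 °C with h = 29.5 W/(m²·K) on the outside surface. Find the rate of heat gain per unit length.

q′ ≈ 5.92 W/m

Treating each annulus and film as a series resistance:
R_inner film = 1/(h_i·2πr₁L) = 1/(1170×2π×0.017×1) = 0.008002 K/W
R_carbon steel pipe wall = ln(22.2/17)/(2π×42.7×1) = 9.947×10^-4 K/W
R_phenolic foam = ln(57.2/22.2)/(2π×0.0245×1) = 6.148 K/W
R_outer film = 1/(h_o·2πr_oL) = 1/(29.5×2π×0.0572×1) = 0.09432 K/W
R_total = 6.252 K/W
Q = ΔT/R_total = 37/6.252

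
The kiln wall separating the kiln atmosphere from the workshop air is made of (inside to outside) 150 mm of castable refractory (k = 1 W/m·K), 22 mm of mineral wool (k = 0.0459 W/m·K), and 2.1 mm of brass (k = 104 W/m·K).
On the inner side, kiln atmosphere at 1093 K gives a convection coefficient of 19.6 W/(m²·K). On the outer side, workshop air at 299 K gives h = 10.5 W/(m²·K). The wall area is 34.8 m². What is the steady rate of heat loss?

Q ≈ 35600 W

Model the wall as resistances in series:
R_inner film = 1/(h_i·A) = 1/(19.6×34.8) = 0.001466 K/W
R_castable refractory = L/(kA) = 0.15/(1×34.8) = 0.00431 K/W
R_mineral wool = L/(kA) = 0.022/(0.0459×34.8) = 0.01377 K/W
R_brass = L/(kA) = 0.0021/(104×34.8) = 5.802×10^-7 K/W
R_outer film = 1/(h_o·A) = 1/(10.5×34.8) = 0.002737 K/W
R_total = 0.02229 K/W
Q = ΔT / R_total = 794 / 0.02229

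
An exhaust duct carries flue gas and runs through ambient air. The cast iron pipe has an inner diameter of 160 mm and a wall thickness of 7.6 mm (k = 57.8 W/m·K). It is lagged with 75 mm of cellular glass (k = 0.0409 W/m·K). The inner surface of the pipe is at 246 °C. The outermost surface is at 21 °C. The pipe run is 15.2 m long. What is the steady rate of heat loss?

For a radial system each layer contributes R = ln(r_out/r_in)/(2πkL); films add R = 1/(hA).
R_cast iron pipe wall = ln(87.6/80)/(2π×57.8×15.2) = 1.644×10^-5 K/W
R_cellular glass = ln(162.6/87.6)/(2π×0.0409×15.2) = 0.1583 K/W
R_total = 0.1584 K/W
Q = ΔT/R_total = 225/0.1584

Q ≈ 1420 W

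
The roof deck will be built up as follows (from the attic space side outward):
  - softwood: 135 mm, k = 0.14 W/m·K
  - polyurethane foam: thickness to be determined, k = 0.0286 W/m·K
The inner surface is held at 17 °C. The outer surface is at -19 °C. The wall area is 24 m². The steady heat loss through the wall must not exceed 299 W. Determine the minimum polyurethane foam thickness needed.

Thermal resistances in series:
R_softwood = L/(kA) = 0.135/(0.14×24) = 0.04018 K/W
Sum of the known resistances R_other = 0.04018 K/W
Required total resistance R_tot = ΔT/Q_allow = 36/299 = 0.1204 K/W
R_polyurethane foam = R_tot − R_other = 0.08022 K/W
L = R·k·A = 0.08022×0.0286×24

L ≈ 55.1 mm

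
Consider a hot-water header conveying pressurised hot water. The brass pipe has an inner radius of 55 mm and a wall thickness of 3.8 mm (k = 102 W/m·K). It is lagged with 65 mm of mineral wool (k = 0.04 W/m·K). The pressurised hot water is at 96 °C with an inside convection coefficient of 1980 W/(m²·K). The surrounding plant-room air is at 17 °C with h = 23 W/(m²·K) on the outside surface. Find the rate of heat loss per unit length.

Treating each annulus and film as a series resistance:
R_inner film = 1/(h_i·2πr₁L) = 1/(1980×2π×0.055×1) = 0.001461 K/W
R_brass pipe wall = ln(58.8/55)/(2π×102×1) = 1.042×10^-4 K/W
R_mineral wool = ln(123.8/58.8)/(2π×0.04×1) = 2.962 K/W
R_outer film = 1/(h_o·2πr_oL) = 1/(23×2π×0.1238×1) = 0.05589 K/W
R_total = 3.02 K/W
Q = ΔT/R_total = 79/3.02

q′ ≈ 26.2 W/m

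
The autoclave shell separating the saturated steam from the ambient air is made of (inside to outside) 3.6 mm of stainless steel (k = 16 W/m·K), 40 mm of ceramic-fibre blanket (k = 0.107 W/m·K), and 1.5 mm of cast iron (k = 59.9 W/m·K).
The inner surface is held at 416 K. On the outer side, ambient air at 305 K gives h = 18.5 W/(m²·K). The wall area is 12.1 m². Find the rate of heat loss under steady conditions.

Q ≈ 3140 W

Using the resistance-network approach (series):
R_stainless steel = L/(kA) = 0.0036/(16×12.1) = 1.86×10^-5 K/W
R_ceramic-fibre blanket = L/(kA) = 0.04/(0.107×12.1) = 0.0309 K/W
R_cast iron = L/(kA) = 0.0015/(59.9×12.1) = 2.07×10^-6 K/W
R_outer film = 1/(h_o·A) = 1/(18.5×12.1) = 0.004467 K/W
R_total = 0.03538 K/W
Q = ΔT / R_total = 111 / 0.03538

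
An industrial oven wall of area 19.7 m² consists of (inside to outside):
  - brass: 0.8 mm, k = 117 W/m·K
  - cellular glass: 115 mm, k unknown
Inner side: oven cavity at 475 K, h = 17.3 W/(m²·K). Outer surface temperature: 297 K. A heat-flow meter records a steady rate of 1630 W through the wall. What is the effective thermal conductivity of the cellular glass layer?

k ≈ 0.0549 W/(m·K)

Using the resistance-network approach (series):
R_inner film = 1/(h_i·A) = 1/(17.3×19.7) = 0.002934 K/W
R_brass = L/(kA) = 0.0008/(117×19.7) = 3.471×10^-7 K/W
Sum of known resistances R_other = 0.002935 K/W
Total R = ΔT/Q = 178/1630 = 0.1092 K/W
R_cellular glass = R_total − R_other = 0.1063 K/W
k = L/(R·A) = 0.115/(0.1063×19.7)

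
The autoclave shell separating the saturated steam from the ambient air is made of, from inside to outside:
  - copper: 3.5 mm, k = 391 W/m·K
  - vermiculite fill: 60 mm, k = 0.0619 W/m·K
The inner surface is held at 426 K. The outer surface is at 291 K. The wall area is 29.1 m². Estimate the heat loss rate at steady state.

Series thermal resistances:
R_copper = L/(kA) = 0.0035/(391×29.1) = 3.076×10^-7 K/W
R_vermiculite fill = L/(kA) = 0.06/(0.0619×29.1) = 0.03331 K/W
R_total = 0.03331 K/W
Q = ΔT / R_total = 135 / 0.03331

Q ≈ 4050 W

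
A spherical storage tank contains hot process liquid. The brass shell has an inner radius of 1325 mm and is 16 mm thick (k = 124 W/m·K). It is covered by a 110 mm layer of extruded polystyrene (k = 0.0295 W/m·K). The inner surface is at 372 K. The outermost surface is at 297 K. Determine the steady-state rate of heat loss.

Q ≈ 492 W

Each spherical layer contributes R = (1/r_i − 1/r_o)/(4πk):
R_brass shell = (1/1.325 − 1/1.341)/(4π×124) = 5.779×10^-6 K/W
R_extruded polystyrene = (1/1.341 − 1/1.451)/(4π×0.0295) = 0.1525 K/W
R_total = 0.1525 K/W
Q = ΔT/R_total = 75/0.1525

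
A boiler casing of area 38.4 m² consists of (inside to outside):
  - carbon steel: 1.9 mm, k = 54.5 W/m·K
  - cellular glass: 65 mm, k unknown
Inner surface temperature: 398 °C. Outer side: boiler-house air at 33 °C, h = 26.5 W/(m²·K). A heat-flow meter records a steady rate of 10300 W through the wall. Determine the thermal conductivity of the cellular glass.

k ≈ 0.0491 W/(m·K)

Model the wall as resistances in series:
R_carbon steel = L/(kA) = 0.0019/(54.5×38.4) = 9.079×10^-7 K/W
R_outer film = 1/(h_o·A) = 1/(26.5×38.4) = 9.827×10^-4 K/W
Sum of known resistances R_other = 9.836×10^-4 K/W
Total R = ΔT/Q = 365/10300 = 0.03544 K/W
R_cellular glass = R_total − R_other = 0.03445 K/W
k = L/(R·A) = 0.065/(0.03445×38.4)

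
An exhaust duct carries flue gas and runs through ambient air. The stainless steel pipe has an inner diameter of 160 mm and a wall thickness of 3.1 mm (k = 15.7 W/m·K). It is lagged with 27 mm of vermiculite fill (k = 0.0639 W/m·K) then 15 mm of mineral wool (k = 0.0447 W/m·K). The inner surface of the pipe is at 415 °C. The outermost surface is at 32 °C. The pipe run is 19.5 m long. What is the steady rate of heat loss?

Q ≈ 6460 W

Radial resistances (cylindrical: R_cond = ln(r_o/r_i)/(2πkL), R_conv = 1/(h·2πrL)):
R_stainless steel pipe wall = ln(83.1/80)/(2π×15.7×19.5) = 1.976×10^-5 K/W
R_vermiculite fill = ln(110.1/83.1)/(2π×0.0639×19.5) = 0.03594 K/W
R_mineral wool = ln(125.1/110.1)/(2π×0.0447×19.5) = 0.02332 K/W
R_total = 0.05928 K/W
Q = ΔT/R_total = 383/0.05928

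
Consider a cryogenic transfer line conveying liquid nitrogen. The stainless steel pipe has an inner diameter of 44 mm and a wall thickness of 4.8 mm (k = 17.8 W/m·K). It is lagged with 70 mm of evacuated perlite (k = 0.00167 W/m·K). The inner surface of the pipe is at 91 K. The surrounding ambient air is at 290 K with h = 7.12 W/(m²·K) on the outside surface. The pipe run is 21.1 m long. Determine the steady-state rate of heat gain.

Treating each annulus and film as a series resistance:
R_stainless steel pipe wall = ln(26.8/22)/(2π×17.8×21.1) = 8.363×10^-5 K/W
R_evacuated perlite = ln(96.8/26.8)/(2π×0.00167×21.1) = 5.801 K/W
R_outer film = 1/(h_o·2πr_oL) = 1/(7.12×2π×0.0968×21.1) = 0.01094 K/W
R_total = 5.812 K/W
Q = ΔT/R_total = 199/5.812

Q ≈ 34.2 W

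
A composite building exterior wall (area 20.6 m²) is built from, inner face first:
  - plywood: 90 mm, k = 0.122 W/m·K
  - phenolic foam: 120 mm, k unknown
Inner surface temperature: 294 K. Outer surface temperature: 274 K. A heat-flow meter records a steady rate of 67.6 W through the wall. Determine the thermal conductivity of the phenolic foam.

Series thermal resistances:
R_plywood = L/(kA) = 0.09/(0.122×20.6) = 0.03581 K/W
Sum of known resistances R_other = 0.03581 K/W
Total R = ΔT/Q = 20/67.6 = 0.2959 K/W
R_phenolic foam = R_total − R_other = 0.26 K/W
k = L/(R·A) = 0.12/(0.26×20.6)

k ≈ 0.0224 W/(m·K)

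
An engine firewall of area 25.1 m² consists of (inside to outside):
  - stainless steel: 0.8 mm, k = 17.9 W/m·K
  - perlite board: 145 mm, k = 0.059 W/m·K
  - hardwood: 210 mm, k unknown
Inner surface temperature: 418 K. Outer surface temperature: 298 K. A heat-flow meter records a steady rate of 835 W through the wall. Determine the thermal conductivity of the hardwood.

k ≈ 0.183 W/(m·K)

Series thermal resistances:
R_stainless steel = L/(kA) = 0.0008/(17.9×25.1) = 1.781×10^-6 K/W
R_perlite board = L/(kA) = 0.145/(0.059×25.1) = 0.09791 K/W
Sum of known resistances R_other = 0.09792 K/W
Total R = ΔT/Q = 120/835 = 0.1437 K/W
R_hardwood = R_total − R_other = 0.0458 K/W
k = L/(R·A) = 0.21/(0.0458×25.1)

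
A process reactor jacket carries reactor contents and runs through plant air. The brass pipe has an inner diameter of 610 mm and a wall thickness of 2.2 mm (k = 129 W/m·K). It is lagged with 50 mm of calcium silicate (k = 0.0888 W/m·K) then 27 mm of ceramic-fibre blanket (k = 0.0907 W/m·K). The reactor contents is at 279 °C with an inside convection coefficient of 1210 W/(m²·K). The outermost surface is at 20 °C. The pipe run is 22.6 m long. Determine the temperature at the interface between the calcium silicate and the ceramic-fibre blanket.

Radial resistances (cylindrical: R_cond = ln(r_o/r_i)/(2πkL), R_conv = 1/(h·2πrL)):
R_inner film = 1/(h_i·2πr₁L) = 1/(1210×2π×0.305×22.6) = 1.908×10^-5 K/W
R_brass pipe wall = ln(307.2/305)/(2π×129×22.6) = 3.924×10^-7 K/W
R_calcium silicate = ln(357.2/307.2)/(2π×0.0888×22.6) = 0.01196 K/W
R_ceramic-fibre blanket = ln(384.2/357.2)/(2π×0.0907×22.6) = 0.005658 K/W
R_total = 0.01764 K/W
Q = ΔT/R_total = 259/0.01764
Q = 14700 W
T_interface = T_inner − Q·ΣR(inner→interface) = 279 − 14700×0.01198

T ≈ 103 °C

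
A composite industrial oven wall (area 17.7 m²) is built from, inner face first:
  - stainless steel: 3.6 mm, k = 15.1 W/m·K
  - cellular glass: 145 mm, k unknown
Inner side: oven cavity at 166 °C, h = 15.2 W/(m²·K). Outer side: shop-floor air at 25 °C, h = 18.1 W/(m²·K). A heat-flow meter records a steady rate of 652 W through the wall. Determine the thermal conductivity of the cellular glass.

k ≈ 0.0391 W/(m·K)

Thermal resistances in series:
R_inner film = 1/(h_i·A) = 1/(15.2×17.7) = 0.003717 K/W
R_stainless steel = L/(kA) = 0.0036/(15.1×17.7) = 1.347×10^-5 K/W
R_outer film = 1/(h_o·A) = 1/(18.1×17.7) = 0.003121 K/W
Sum of known resistances R_other = 0.006852 K/W
Total R = ΔT/Q = 141/652 = 0.2163 K/W
R_cellular glass = R_total − R_other = 0.2094 K/W
k = L/(R·A) = 0.145/(0.2094×17.7)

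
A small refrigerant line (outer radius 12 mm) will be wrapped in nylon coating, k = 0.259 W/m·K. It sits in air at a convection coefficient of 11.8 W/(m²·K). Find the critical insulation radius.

For a cylinder r_cr = k/h = 0.259/11.8
r_cr = 21.9 mm; since the bare radius (12 mm) is below r_cr, adding a thin layer of insulation will *increase* heat loss.

r_cr ≈ 21.9 mm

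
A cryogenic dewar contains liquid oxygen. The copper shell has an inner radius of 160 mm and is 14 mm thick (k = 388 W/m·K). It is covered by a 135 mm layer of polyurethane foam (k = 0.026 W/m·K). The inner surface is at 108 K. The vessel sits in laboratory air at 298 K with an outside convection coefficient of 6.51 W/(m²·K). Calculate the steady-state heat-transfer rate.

For a spherical shell R = (1/r₁ − 1/r₂)/(4πk); film R = 1/(h·4πr²). In series:
R_copper shell = (1/0.16 − 1/0.174)/(4π×388) = 1.031×10^-4 K/W
R_polyurethane foam = (1/0.174 − 1/0.309)/(4π×0.026) = 7.685 K/W
R_outer film = 1/(h·4πr_o²) = 1/(6.51×4π×0.309²) = 0.128 K/W
R_total = 7.813 K/W
Q = ΔT/R_total = 190/7.813

Q ≈ 24.3 W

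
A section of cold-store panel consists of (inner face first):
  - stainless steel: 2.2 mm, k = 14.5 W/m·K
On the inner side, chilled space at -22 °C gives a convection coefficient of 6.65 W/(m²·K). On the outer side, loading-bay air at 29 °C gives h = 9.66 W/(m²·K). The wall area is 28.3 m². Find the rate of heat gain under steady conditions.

Using the resistance-network approach (series):
R_inner film = 1/(h_i·A) = 1/(6.65×28.3) = 0.005314 K/W
R_stainless steel = L/(kA) = 0.0022/(14.5×28.3) = 5.361×10^-6 K/W
R_outer film = 1/(h_o·A) = 1/(9.66×28.3) = 0.003658 K/W
R_total = 0.008977 K/W
Q = ΔT / R_total = 51 / 0.008977

Q ≈ 5680 W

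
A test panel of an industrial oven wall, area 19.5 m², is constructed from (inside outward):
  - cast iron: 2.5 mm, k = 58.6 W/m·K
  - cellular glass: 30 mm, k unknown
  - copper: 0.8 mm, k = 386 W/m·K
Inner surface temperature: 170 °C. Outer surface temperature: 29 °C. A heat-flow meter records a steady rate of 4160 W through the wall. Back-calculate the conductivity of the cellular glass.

Using the resistance-network approach (series):
R_cast iron = L/(kA) = 0.0025/(58.6×19.5) = 2.188×10^-6 K/W
R_copper = L/(kA) = 0.0008/(386×19.5) = 1.063×10^-7 K/W
Sum of known resistances R_other = 2.294×10^-6 K/W
Total R = ΔT/Q = 141/4160 = 0.03389 K/W
R_cellular glass = R_total − R_other = 0.03389 K/W
k = L/(R·A) = 0.03/(0.03389×19.5)

k ≈ 0.0454 W/(m·K)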